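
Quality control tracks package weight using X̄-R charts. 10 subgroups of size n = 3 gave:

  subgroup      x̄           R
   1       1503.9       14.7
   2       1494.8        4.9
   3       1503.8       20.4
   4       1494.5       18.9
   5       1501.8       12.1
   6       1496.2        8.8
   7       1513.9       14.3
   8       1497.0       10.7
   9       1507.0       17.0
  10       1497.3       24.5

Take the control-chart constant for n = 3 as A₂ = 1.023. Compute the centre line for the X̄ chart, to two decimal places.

1501.02

X̄̄ = (1503.9 + 1494.8 + 1503.8 + 1494.5 + 1501.8 + 1496.2 + 1513.9 + 1497.0 + 1507.0 + 1497.3) / 10 = 15010.2000 / 10 = 1501.0200
CL = X̄̄ = 1501.0200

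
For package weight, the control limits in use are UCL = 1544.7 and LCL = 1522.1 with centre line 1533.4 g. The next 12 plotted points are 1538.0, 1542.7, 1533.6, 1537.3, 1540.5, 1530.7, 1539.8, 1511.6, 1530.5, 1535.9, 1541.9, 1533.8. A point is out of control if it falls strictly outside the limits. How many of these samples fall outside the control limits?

1

Compare each point to [1522.1, 1544.7]: sample 8 = 1511.6 < LCL.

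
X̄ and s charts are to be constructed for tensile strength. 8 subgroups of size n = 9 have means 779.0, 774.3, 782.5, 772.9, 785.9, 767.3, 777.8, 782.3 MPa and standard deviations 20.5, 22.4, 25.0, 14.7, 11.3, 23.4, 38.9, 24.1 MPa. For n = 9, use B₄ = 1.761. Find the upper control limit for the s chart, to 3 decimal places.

39.689

s̄ = (20.5 + 22.4 + 25.0 + 14.7 + 11.3 + 23.4 + 38.9 + 24.1) / 8 = 22.5375
UCL_s = B₄·s̄ = 1.761 × 22.5375 = 39.6885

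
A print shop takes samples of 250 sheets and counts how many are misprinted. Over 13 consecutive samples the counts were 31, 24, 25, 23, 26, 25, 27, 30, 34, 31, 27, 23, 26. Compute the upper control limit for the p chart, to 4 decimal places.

0.1673

p̄ = Σdᵢ / (k·n) = 352 / (13 × 250) = 0.10831
UCL = p̄ + 3·√(p̄(1−p̄)/n) = 0.10831 + 3 × √(0.10831×0.89169/250) = 0.10831 + 3 × 0.01965 = 0.16727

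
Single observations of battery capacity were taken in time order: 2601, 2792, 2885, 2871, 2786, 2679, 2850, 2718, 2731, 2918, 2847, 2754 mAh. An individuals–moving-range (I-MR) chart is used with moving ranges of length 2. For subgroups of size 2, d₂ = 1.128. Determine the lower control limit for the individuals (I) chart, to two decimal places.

X̄ = (2601 + 2792 + 2885 + 2871 + 2786 + 2679 + 2850 + 2718 + 2731 + 2918 + 2847 + 2754) / 12 = 2786.0000
Moving ranges: 191, 93, 14, 85, 107, 171, 132, 13, 187, 71, 93; M̄R̄ = 1157.0000 / 11 = 105.1818
LCL = X̄ − 3·M̄R̄/d₂ = 2786.0000 − 3 × 105.1818 / 1.128 = 2506.2611

2506.26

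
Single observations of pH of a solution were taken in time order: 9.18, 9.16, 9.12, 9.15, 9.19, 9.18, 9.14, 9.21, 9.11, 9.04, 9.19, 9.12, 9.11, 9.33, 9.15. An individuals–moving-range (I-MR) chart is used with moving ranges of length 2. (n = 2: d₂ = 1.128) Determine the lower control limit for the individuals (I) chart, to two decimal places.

X̄ = (9.18 + 9.16 + 9.12 + 9.15 + 9.19 + 9.18 + 9.14 + 9.21 + 9.11 + 9.04 + 9.19 + 9.12 + 9.11 + 9.33 + 9.15) / 15 = 9.1587
Moving ranges: 0.02, 0.04, 0.03, 0.04, 0.01, 0.04, 0.07, 0.10, 0.07, 0.15, 0.07, 0.01, 0.22, 0.18; M̄R̄ = 1.0500 / 14 = 0.0750
LCL = X̄ − 3·M̄R̄/d₂ = 9.1587 − 3 × 0.0750 / 1.128 = 8.9592

8.96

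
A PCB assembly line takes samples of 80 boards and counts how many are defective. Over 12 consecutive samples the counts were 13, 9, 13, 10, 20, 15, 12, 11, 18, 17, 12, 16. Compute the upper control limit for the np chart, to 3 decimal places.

23.981

p̄ = Σdᵢ / (k·n) = 166 / (12 × 80) = 0.17292
UCL = np̄ + 3·√(np̄(1−p̄)) = 13.8333 + 3 × √(13.8333×0.82708) = 13.8333 + 3 × 3.3825 = 23.9808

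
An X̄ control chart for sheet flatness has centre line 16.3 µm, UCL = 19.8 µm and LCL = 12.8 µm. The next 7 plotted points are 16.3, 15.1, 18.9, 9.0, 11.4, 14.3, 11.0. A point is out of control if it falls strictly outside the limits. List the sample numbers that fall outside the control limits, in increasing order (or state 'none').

Compare each point to [12.8, 19.8]: sample 4 = 9.0 < LCL; sample 5 = 11.4 < LCL; sample 7 = 11.0 < LCL.

4, 5, 7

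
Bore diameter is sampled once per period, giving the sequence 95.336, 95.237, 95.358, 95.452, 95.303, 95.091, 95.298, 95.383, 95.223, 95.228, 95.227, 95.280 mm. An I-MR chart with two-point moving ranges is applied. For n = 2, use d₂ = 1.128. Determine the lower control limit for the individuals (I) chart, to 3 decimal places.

X̄ = (95.336 + 95.237 + 95.358 + 95.452 + 95.303 + 95.091 + 95.298 + 95.383 + 95.223 + 95.228 + 95.227 + 95.280) / 12 = 95.2847
Moving ranges: 0.099, 0.121, 0.094, 0.149, 0.212, 0.207, 0.085, 0.160, 0.005, 0.001, 0.053; M̄R̄ = 1.1860 / 11 = 0.1078
LCL = X̄ − 3·M̄R̄/d₂ = 95.2847 − 3 × 0.1078 / 1.128 = 94.9979

94.998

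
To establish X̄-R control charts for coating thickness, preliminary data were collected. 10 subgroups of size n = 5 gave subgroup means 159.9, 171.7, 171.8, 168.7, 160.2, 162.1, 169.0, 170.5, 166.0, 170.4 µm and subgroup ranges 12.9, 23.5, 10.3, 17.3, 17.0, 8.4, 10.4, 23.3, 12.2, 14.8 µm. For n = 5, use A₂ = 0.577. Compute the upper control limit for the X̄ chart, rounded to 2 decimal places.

X̄̄ = (159.9 + 171.7 + 171.8 + 168.7 + 160.2 + 162.1 + 169.0 + 170.5 + 166.0 + 170.4) / 10 = 1670.3000 / 10 = 167.0300
R̄ = (12.9 + 23.5 + 10.3 + 17.3 + 17.0 + 8.4 + 10.4 + 23.3 + 12.2 + 14.8) / 10 = 150.1000 / 10 = 15.0100
UCL = X̄̄ + A₂·R̄ = 167.0300 + 0.577 × 15.0100 = 175.6908

175.69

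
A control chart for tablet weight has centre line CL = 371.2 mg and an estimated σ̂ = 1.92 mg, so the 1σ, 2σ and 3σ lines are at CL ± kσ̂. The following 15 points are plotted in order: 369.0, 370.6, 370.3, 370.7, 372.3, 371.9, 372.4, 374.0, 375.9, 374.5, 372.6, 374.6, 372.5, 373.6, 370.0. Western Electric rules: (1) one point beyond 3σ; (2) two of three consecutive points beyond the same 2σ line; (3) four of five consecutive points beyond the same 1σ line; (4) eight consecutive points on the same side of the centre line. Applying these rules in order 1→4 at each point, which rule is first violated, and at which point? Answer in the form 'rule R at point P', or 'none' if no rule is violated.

rule 3 at point 12

Zone of each point (C = within 1σ̂, B = 1σ̂–2σ̂, A = 2σ̂–3σ̂, * = beyond 3σ̂; sign = side of CL): 1:-B, 2:-C, 3:-C, 4:-C, 5:+C, 6:+C, 7:+C, 8:+B, 9:+A, 10:+B, 11:+C, 12:+B, 13:+C, 14:+B, 15:-C
Rule 3 (four of five consecutive points beyond the same 1σ limit) is satisfied at point 12.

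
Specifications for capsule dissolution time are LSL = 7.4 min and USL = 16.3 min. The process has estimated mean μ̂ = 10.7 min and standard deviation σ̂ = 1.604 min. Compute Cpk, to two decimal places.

Cpu = (USL − μ̂) / (3σ̂) = (16.3 − 10.7) / (3 × 1.604) = 1.1638; Cpl = (μ̂ − LSL) / (3σ̂) = (10.7 − 7.4) / (3 × 1.604) = 0.6858; Cpk = min(Cpu, Cpl) = 0.6858

0.69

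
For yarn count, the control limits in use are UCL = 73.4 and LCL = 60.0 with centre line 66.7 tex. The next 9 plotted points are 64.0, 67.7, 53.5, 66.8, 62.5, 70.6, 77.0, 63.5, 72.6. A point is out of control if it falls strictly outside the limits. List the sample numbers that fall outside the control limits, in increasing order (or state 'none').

3, 7

Compare each point to [60.0, 73.4]: sample 3 = 53.5 < LCL; sample 7 = 77.0 > UCL.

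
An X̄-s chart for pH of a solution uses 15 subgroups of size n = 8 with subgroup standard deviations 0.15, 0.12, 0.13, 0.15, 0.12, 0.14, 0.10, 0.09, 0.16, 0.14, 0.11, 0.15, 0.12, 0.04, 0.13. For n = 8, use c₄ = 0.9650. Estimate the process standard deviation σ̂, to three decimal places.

0.128

s̄ = (0.15 + 0.12 + 0.13 + 0.15 + 0.12 + 0.14 + 0.10 + 0.09 + 0.16 + 0.14 + 0.11 + 0.15 + 0.12 + 0.04 + 0.13) / 15 = 0.1233
σ̂ = s̄ / c₄ = 0.1233 / 0.9650 = 0.1278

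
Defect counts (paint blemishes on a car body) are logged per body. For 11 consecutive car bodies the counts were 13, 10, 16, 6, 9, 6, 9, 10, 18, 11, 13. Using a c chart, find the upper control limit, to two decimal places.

20.95

c̄ = (13 + 10 + 16 + 6 + 9 + 6 + 9 + 10 + 18 + 11 + 13) / 11 = 121 / 11 = 11.0000
UCL = c̄ + 3√c̄ = 11.0000 + 3 × √11.0000 = 11.0000 + 3 × 3.3166 = 20.9499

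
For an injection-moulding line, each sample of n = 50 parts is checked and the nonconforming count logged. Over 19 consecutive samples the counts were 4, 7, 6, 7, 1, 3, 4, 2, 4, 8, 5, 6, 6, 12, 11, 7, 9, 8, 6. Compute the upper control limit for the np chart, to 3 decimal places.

13.051

p̄ = Σdᵢ / (k·n) = 116 / (19 × 50) = 0.12211
UCL = np̄ + 3·√(np̄(1−p̄)) = 6.1053 + 3 × √(6.1053×0.87789) = 6.1053 + 3 × 2.3151 = 13.0506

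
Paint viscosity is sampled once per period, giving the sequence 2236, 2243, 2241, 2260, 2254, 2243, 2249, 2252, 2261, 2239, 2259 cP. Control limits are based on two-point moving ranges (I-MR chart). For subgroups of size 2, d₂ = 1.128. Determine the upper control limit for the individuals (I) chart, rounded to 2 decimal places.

X̄ = (2236 + 2243 + 2241 + 2260 + 2254 + 2243 + 2249 + 2252 + 2261 + 2239 + 2259) / 11 = 2248.8182
Moving ranges: 7, 2, 19, 6, 11, 6, 3, 9, 22, 20; M̄R̄ = 105.0000 / 10 = 10.5000
UCL = X̄ + 3·M̄R̄/d₂ = 2248.8182 + 3 × 10.5000 / 1.128 = 2276.7437

2276.74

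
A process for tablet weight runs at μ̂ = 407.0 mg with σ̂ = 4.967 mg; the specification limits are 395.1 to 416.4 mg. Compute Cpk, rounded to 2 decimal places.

Cpu = (USL − μ̂) / (3σ̂) = (416.4 − 407.0) / (3 × 4.967) = 0.6308; Cpl = (μ̂ − LSL) / (3σ̂) = (407.0 − 395.1) / (3 × 4.967) = 0.7986; Cpk = min(Cpu, Cpl) = 0.6308

0.63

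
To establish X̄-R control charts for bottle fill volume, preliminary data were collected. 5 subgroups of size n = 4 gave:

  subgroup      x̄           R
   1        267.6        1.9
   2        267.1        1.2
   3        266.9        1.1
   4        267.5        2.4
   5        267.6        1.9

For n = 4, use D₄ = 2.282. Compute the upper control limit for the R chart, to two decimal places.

R̄ = (1.9 + 1.2 + 1.1 + 2.4 + 1.9) / 5 = 8.5000 / 5 = 1.7000
UCL_R = D₄·R̄ = 2.282 × 1.7000 = 3.8794

3.88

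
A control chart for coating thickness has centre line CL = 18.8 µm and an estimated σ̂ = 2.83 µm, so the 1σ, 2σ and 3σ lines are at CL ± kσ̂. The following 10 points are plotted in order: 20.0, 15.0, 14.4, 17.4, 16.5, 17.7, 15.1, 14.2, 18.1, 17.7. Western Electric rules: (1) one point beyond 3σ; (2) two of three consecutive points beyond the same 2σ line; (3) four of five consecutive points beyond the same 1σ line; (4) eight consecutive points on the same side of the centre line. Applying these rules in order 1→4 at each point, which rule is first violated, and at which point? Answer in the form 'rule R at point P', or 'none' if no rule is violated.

Zone of each point (C = within 1σ̂, B = 1σ̂–2σ̂, A = 2σ̂–3σ̂, * = beyond 3σ̂; sign = side of CL): 1:+C, 2:-B, 3:-B, 4:-C, 5:-C, 6:-C, 7:-B, 8:-B, 9:-C, 10:-C
Rule 4 (eight consecutive points on the same side of the centre line) is satisfied at point 9.

rule 4 at point 9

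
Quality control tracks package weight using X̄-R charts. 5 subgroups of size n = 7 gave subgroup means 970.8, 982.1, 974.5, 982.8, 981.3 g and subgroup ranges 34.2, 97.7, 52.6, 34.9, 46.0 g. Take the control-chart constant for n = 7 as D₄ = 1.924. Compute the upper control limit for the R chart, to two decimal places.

102.13

R̄ = (34.2 + 97.7 + 52.6 + 34.9 + 46.0) / 5 = 265.4000 / 5 = 53.0800
UCL_R = D₄·R̄ = 1.924 × 53.0800 = 102.1259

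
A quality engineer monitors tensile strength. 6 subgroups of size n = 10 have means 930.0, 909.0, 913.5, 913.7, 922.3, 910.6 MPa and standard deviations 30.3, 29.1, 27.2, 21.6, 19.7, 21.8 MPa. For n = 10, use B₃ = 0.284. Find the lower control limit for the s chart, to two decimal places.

s̄ = (30.3 + 29.1 + 27.2 + 21.6 + 19.7 + 21.8) / 6 = 24.9500
LCL_s = B₃·s̄ = 0.284 × 24.9500 = 7.0858

7.09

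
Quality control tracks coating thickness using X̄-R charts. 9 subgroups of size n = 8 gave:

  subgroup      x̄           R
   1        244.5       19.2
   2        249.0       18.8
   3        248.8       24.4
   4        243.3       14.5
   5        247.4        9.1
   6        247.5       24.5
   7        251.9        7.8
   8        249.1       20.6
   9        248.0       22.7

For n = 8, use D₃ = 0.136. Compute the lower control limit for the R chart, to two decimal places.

R̄ = (19.2 + 18.8 + 24.4 + 14.5 + 9.1 + 24.5 + 7.8 + 20.6 + 22.7) / 9 = 161.6000 / 9 = 17.9556
LCL_R = D₃·R̄ = 0.136 × 17.9556 = 2.4420

2.44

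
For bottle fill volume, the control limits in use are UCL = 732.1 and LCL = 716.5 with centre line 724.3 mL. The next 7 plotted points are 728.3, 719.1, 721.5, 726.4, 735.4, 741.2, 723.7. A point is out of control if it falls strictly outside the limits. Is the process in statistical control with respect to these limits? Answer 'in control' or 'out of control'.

out of control

Compare each point to [716.5, 732.1]: sample 5 = 735.4 > UCL; sample 6 = 741.2 > UCL.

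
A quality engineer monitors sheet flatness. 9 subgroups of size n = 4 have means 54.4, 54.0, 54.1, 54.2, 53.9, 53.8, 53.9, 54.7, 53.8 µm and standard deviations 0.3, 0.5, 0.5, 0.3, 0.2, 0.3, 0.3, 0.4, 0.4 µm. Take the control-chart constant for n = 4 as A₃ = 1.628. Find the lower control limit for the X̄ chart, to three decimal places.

X̄̄ = (54.4 + 54.0 + 54.1 + 54.2 + 53.9 + 53.8 + 53.9 + 54.7 + 53.8) / 9 = 54.0889
s̄ = (0.3 + 0.5 + 0.5 + 0.3 + 0.2 + 0.3 + 0.3 + 0.4 + 0.4) / 9 = 0.3556
LCL = X̄̄ − A₃·s̄ = 54.0889 − 1.628 × 0.3556 = 53.5100

53.510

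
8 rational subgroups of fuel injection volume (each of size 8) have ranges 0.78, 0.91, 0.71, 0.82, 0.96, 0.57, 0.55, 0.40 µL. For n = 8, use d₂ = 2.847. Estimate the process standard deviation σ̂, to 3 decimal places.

R̄ = (0.78 + 0.91 + 0.71 + 0.82 + 0.96 + 0.57 + 0.55 + 0.40) / 8 = 0.7125
σ̂ = R̄ / d₂ = 0.7125 / 2.847 = 0.2503

0.250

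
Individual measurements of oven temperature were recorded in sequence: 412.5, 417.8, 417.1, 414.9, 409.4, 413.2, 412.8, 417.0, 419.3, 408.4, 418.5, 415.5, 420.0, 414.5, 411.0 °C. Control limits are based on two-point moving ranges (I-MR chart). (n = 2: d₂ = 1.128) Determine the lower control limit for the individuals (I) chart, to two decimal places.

403.03

X̄ = (412.5 + 417.8 + 417.1 + 414.9 + 409.4 + 413.2 + 412.8 + 417.0 + 419.3 + 408.4 + 418.5 + 415.5 + 420.0 + 414.5 + 411.0) / 15 = 414.7933
Moving ranges: 5.3, 0.7, 2.2, 5.5, 3.8, 0.4, 4.2, 2.3, 10.9, 10.1, 3.0, 4.5, 5.5, 3.5; M̄R̄ = 61.9000 / 14 = 4.4214
LCL = X̄ − 3·M̄R̄/d₂ = 414.7933 − 3 × 4.4214 / 1.128 = 403.0342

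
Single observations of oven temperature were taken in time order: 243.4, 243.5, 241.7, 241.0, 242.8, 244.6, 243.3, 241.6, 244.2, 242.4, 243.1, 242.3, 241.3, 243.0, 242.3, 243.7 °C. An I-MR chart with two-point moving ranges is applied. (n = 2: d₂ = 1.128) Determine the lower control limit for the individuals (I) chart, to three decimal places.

X̄ = (243.4 + 243.5 + 241.7 + 241.0 + 242.8 + 244.6 + 243.3 + 241.6 + 244.2 + 242.4 + 243.1 + 242.3 + 241.3 + 243.0 + 242.3 + 243.7) / 16 = 242.7625
Moving ranges: 0.1, 1.8, 0.7, 1.8, 1.8, 1.3, 1.7, 2.6, 1.8, 0.7, 0.8, 1.0, 1.7, 0.7, 1.4; M̄R̄ = 19.9000 / 15 = 1.3267
LCL = X̄ − 3·M̄R̄/d₂ = 242.7625 − 3 × 1.3267 / 1.128 = 239.2341

239.234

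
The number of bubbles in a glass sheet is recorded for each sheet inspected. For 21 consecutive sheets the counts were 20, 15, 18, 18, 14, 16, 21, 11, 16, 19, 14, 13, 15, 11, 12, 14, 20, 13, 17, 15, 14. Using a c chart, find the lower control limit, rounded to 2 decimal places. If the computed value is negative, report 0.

3.70

c̄ = (20 + 15 + 18 + 18 + 14 + 16 + 21 + 11 + 16 + 19 + 14 + 13 + 15 + 11 + 12 + 14 + 20 + 13 + 17 + 15 + 14) / 21 = 326 / 21 = 15.5238
LCL = c̄ − 3√c̄ = 15.5238 − 3 × 3.9400 = 3.7037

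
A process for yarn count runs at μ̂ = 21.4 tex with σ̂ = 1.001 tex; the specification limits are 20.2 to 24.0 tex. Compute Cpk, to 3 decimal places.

0.400

Cpu = (USL − μ̂) / (3σ̂) = (24.0 − 21.4) / (3 × 1.001) = 0.8658; Cpl = (μ̂ − LSL) / (3σ̂) = (21.4 − 20.2) / (3 × 1.001) = 0.3996; Cpk = min(Cpu, Cpl) = 0.3996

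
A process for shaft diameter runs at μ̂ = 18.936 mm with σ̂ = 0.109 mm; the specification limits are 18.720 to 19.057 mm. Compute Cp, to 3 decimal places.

0.515

Cp = (USL − LSL) / (6σ̂) = (19.057 − 18.720) / (6 × 0.109) = 0.3370 / 0.6540 = 0.5153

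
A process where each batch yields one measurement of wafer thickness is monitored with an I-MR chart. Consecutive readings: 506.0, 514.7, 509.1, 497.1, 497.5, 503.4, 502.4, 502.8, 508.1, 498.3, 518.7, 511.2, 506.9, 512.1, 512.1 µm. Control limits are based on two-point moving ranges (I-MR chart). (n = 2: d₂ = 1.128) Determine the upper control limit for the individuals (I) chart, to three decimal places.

523.126

X̄ = (506.0 + 514.7 + 509.1 + 497.1 + 497.5 + 503.4 + 502.4 + 502.8 + 508.1 + 498.3 + 518.7 + 511.2 + 506.9 + 512.1 + 512.1) / 15 = 506.6933
Moving ranges: 8.7, 5.6, 12.0, 0.4, 5.9, 1.0, 0.4, 5.3, 9.8, 20.4, 7.5, 4.3, 5.2, 0.0; M̄R̄ = 86.5000 / 14 = 6.1786
UCL = X̄ + 3·M̄R̄/d₂ = 506.6933 + 3 × 6.1786 / 1.128 = 523.1257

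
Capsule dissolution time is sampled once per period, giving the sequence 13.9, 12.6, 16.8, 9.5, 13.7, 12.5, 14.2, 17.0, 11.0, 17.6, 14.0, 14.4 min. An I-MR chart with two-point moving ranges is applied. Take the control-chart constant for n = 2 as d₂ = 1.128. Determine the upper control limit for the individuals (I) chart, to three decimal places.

X̄ = (13.9 + 12.6 + 16.8 + 9.5 + 13.7 + 12.5 + 14.2 + 17.0 + 11.0 + 17.6 + 14.0 + 14.4) / 12 = 13.9333
Moving ranges: 1.3, 4.2, 7.3, 4.2, 1.2, 1.7, 2.8, 6.0, 6.6, 3.6, 0.4; M̄R̄ = 39.3000 / 11 = 3.5727
UCL = X̄ + 3·M̄R̄/d₂ = 13.9333 + 3 × 3.5727 / 1.128 = 23.4353

23.435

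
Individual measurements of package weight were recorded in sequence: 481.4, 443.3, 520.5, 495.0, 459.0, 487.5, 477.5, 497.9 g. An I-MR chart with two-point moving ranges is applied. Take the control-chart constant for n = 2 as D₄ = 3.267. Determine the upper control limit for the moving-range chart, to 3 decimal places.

Moving ranges: 38.1, 77.2, 25.5, 36.0, 28.5, 10.0, 20.4; M̄R̄ = 235.7000 / 7 = 33.6714
UCL_MR = D₄·M̄R̄ = 3.267 × 33.6714 = 110.0046

110.005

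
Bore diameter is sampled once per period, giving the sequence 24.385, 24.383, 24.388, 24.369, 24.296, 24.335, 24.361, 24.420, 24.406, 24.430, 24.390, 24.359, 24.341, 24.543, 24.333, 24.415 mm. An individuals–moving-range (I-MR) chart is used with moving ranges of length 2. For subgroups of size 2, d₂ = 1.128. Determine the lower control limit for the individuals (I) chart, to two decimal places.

24.23

X̄ = (24.385 + 24.383 + 24.388 + 24.369 + 24.296 + 24.335 + 24.361 + 24.420 + 24.406 + 24.430 + 24.390 + 24.359 + 24.341 + 24.543 + 24.333 + 24.415) / 16 = 24.3846
Moving ranges: 0.002, 0.005, 0.019, 0.073, 0.039, 0.026, 0.059, 0.014, 0.024, 0.040, 0.031, 0.018, 0.202, 0.210, 0.082; M̄R̄ = 0.8440 / 15 = 0.0563
LCL = X̄ − 3·M̄R̄/d₂ = 24.3846 − 3 × 0.0563 / 1.128 = 24.2350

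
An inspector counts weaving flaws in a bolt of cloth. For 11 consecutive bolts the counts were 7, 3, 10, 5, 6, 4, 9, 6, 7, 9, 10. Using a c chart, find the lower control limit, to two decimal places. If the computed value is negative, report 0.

c̄ = (7 + 3 + 10 + 5 + 6 + 4 + 9 + 6 + 7 + 9 + 10) / 11 = 76 / 11 = 6.9091
LCL = c̄ − 3√c̄ = 6.9091 − 3 × 2.6285 = -0.9765 → 0 (cannot be negative)

0.00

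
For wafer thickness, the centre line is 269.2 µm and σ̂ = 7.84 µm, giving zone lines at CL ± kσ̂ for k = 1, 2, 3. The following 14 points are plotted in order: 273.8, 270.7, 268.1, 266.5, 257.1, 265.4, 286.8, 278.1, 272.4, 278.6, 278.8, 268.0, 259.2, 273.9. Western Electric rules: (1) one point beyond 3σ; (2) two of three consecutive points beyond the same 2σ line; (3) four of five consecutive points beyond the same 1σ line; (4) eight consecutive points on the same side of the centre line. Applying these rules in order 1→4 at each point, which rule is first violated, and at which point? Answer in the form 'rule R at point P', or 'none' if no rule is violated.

Zone of each point (C = within 1σ̂, B = 1σ̂–2σ̂, A = 2σ̂–3σ̂, * = beyond 3σ̂; sign = side of CL): 1:+C, 2:+C, 3:-C, 4:-C, 5:-B, 6:-C, 7:+A, 8:+B, 9:+C, 10:+B, 11:+B, 12:-C, 13:-B, 14:+C
Rule 3 (four of five consecutive points beyond the same 1σ limit) is satisfied at point 11.

rule 3 at point 11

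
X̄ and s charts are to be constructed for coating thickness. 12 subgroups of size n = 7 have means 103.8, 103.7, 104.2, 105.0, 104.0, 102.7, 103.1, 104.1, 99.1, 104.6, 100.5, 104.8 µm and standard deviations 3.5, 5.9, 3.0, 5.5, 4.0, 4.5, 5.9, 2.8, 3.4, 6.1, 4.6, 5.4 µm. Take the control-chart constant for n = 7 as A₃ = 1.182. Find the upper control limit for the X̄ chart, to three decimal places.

X̄̄ = (103.8 + 103.7 + 104.2 + 105.0 + 104.0 + 102.7 + 103.1 + 104.1 + 99.1 + 104.6 + 100.5 + 104.8) / 12 = 103.3000
s̄ = (3.5 + 5.9 + 3.0 + 5.5 + 4.0 + 4.5 + 5.9 + 2.8 + 3.4 + 6.1 + 4.6 + 5.4) / 12 = 4.5500
UCL = X̄̄ + A₃·s̄ = 103.3000 + 1.182 × 4.5500 = 108.6781

108.678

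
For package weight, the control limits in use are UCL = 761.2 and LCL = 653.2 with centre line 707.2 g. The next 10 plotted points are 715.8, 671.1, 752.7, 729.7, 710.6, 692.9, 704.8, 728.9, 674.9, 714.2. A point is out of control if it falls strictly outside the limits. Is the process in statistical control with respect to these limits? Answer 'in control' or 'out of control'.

in control

All 10 points lie within [653.2, 761.2].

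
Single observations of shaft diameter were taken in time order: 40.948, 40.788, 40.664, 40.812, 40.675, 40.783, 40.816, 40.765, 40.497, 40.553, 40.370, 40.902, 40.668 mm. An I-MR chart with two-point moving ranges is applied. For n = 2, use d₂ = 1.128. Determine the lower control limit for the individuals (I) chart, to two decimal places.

X̄ = (40.948 + 40.788 + 40.664 + 40.812 + 40.675 + 40.783 + 40.816 + 40.765 + 40.497 + 40.553 + 40.370 + 40.902 + 40.668) / 13 = 40.7108
Moving ranges: 0.160, 0.124, 0.148, 0.137, 0.108, 0.033, 0.051, 0.268, 0.056, 0.183, 0.532, 0.234; M̄R̄ = 2.0340 / 12 = 0.1695
LCL = X̄ − 3·M̄R̄/d₂ = 40.7108 − 3 × 0.1695 / 1.128 = 40.2600

40.26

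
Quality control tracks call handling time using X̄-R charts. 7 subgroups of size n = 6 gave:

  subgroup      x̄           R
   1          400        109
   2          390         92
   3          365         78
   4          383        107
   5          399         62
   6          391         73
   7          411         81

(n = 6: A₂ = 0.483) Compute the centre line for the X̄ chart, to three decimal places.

391.286

X̄̄ = (400 + 390 + 365 + 383 + 399 + 391 + 411) / 7 = 2739.0000 / 7 = 391.2857
CL = X̄̄ = 391.2857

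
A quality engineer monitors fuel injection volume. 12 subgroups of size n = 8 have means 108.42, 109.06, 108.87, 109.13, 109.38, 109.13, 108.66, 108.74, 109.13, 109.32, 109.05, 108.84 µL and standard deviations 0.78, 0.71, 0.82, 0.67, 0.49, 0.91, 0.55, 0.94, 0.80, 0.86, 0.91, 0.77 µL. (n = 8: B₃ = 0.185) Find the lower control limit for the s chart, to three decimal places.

0.142

s̄ = (0.78 + 0.71 + 0.82 + 0.67 + 0.49 + 0.91 + 0.55 + 0.94 + 0.80 + 0.86 + 0.91 + 0.77) / 12 = 0.7675
LCL_s = B₃·s̄ = 0.185 × 0.7675 = 0.1420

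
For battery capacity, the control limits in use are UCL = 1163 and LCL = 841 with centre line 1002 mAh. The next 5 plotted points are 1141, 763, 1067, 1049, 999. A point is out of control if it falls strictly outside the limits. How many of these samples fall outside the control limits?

Compare each point to [841, 1163]: sample 2 = 763 < LCL.

1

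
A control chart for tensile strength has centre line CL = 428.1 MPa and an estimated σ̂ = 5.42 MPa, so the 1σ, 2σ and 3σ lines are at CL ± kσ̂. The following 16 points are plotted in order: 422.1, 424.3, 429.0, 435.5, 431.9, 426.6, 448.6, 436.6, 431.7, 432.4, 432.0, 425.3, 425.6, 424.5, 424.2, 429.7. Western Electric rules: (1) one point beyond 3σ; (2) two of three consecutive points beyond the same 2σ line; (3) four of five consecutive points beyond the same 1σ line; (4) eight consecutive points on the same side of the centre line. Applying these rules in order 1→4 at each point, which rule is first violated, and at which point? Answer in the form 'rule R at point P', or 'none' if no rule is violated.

Zone of each point (C = within 1σ̂, B = 1σ̂–2σ̂, A = 2σ̂–3σ̂, * = beyond 3σ̂; sign = side of CL): 1:-B, 2:-C, 3:+C, 4:+B, 5:+C, 6:-C, 7:+*, 8:+B, 9:+C, 10:+C, 11:+C, 12:-C, 13:-C, 14:-C, 15:-C, 16:+C
Rule 1 (one point beyond the 3σ limits) is satisfied at point 7.

rule 1 at point 7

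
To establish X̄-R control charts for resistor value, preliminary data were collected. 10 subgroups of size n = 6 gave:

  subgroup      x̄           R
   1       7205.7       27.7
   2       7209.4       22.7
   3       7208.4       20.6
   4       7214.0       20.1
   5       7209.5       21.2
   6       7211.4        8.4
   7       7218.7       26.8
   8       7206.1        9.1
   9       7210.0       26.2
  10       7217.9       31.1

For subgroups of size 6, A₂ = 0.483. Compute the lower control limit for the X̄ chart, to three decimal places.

X̄̄ = (7205.7 + 7209.4 + 7208.4 + 7214.0 + 7209.5 + 7211.4 + 7218.7 + 7206.1 + 7210.0 + 7217.9) / 10 = 72111.1000 / 10 = 7211.1100
R̄ = (27.7 + 22.7 + 20.6 + 20.1 + 21.2 + 8.4 + 26.8 + 9.1 + 26.2 + 31.1) / 10 = 213.9000 / 10 = 21.3900
LCL = X̄̄ − A₂·R̄ = 7211.1100 − 0.483 × 21.3900 = 7200.7786

7200.779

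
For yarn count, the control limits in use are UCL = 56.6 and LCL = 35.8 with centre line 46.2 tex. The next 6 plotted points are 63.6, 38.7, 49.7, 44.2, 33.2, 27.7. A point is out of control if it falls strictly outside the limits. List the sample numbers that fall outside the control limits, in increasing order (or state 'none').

1, 5, 6

Compare each point to [35.8, 56.6]: sample 1 = 63.6 > UCL; sample 5 = 33.2 < LCL; sample 6 = 27.7 < LCL.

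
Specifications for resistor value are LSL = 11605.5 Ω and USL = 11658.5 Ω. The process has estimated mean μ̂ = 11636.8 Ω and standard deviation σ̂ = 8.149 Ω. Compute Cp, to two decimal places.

1.08

Cp = (USL − LSL) / (6σ̂) = (11658.5 − 11605.5) / (6 × 8.149) = 53.0000 / 48.8940 = 1.0840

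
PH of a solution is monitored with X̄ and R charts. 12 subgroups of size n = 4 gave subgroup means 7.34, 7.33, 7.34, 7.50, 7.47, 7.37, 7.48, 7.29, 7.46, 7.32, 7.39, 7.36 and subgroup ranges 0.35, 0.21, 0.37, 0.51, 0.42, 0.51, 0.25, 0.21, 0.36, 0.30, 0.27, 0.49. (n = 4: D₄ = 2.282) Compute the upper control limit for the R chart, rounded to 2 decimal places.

0.81

R̄ = (0.35 + 0.21 + 0.37 + 0.51 + 0.42 + 0.51 + 0.25 + 0.21 + 0.36 + 0.30 + 0.27 + 0.49) / 12 = 4.2500 / 12 = 0.3542
UCL_R = D₄·R̄ = 2.282 × 0.3542 = 0.8082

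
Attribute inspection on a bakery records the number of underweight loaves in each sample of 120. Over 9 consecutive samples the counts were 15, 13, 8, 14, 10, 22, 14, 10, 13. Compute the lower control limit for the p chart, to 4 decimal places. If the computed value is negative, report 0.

p̄ = Σdᵢ / (k·n) = 119 / (9 × 120) = 0.11019
LCL = p̄ − 3·√(p̄(1−p̄)/n) = 0.11019 − 3 × 0.02858 = 0.02443

0.0244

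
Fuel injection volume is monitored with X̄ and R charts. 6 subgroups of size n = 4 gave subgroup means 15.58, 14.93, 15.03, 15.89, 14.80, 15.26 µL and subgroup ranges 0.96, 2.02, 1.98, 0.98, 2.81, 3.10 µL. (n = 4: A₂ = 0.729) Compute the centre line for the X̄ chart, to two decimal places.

X̄̄ = (15.58 + 14.93 + 15.03 + 15.89 + 14.80 + 15.26) / 6 = 91.4900 / 6 = 15.2483
CL = X̄̄ = 15.2483

15.25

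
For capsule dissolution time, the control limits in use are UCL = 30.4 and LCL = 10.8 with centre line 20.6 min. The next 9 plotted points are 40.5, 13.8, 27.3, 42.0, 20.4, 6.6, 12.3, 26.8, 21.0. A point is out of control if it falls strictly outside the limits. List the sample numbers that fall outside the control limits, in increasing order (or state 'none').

Compare each point to [10.8, 30.4]: sample 1 = 40.5 > UCL; sample 4 = 42.0 > UCL; sample 6 = 6.6 < LCL.

1, 4, 6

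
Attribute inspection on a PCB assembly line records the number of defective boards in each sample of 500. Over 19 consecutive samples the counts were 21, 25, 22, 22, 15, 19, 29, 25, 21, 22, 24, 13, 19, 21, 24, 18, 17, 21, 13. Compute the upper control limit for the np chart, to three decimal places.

p̄ = Σdᵢ / (k·n) = 391 / (19 × 500) = 0.04116
UCL = np̄ + 3·√(np̄(1−p̄)) = 20.5789 + 3 × √(20.5789×0.95884) = 20.5789 + 3 × 4.4421 = 33.9051

33.905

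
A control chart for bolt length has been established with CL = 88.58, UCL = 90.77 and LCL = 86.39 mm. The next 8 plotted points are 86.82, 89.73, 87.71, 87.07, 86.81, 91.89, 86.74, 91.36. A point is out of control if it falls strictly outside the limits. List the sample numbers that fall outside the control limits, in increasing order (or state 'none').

Compare each point to [86.39, 90.77]: sample 6 = 91.89 > UCL; sample 8 = 91.36 > UCL.

6, 8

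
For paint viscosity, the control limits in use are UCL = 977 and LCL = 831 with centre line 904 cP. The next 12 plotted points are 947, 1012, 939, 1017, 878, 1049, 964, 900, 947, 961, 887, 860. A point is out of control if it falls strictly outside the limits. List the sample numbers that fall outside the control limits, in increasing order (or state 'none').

Compare each point to [831, 977]: sample 2 = 1012 > UCL; sample 4 = 1017 > UCL; sample 6 = 1049 > UCL.

2, 4, 6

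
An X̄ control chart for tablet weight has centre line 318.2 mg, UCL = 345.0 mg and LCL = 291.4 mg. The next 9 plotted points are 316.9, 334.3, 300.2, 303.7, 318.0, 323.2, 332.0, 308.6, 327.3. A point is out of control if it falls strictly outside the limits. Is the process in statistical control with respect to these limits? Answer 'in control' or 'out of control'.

in control

All 9 points lie within [291.4, 345.0].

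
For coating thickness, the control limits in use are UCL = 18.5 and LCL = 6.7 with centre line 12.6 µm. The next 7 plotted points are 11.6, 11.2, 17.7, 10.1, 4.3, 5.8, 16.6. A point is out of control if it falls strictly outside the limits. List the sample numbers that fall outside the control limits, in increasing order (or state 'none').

5, 6

Compare each point to [6.7, 18.5]: sample 5 = 4.3 < LCL; sample 6 = 5.8 < LCL.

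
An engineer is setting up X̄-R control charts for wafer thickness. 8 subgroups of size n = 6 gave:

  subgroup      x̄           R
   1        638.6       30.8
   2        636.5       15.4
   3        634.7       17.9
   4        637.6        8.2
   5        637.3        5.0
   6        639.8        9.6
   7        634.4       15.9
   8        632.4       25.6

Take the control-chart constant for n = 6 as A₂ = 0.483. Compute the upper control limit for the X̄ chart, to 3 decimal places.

X̄̄ = (638.6 + 636.5 + 634.7 + 637.6 + 637.3 + 639.8 + 634.4 + 632.4) / 8 = 5091.3000 / 8 = 636.4125
R̄ = (30.8 + 15.4 + 17.9 + 8.2 + 5.0 + 9.6 + 15.9 + 25.6) / 8 = 128.4000 / 8 = 16.0500
UCL = X̄̄ + A₂·R̄ = 636.4125 + 0.483 × 16.0500 = 644.1647

644.165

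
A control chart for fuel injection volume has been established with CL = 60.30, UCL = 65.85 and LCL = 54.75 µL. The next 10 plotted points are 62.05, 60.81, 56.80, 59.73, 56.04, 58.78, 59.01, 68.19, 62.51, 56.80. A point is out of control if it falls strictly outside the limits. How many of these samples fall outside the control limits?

1

Compare each point to [54.75, 65.85]: sample 8 = 68.19 > UCL.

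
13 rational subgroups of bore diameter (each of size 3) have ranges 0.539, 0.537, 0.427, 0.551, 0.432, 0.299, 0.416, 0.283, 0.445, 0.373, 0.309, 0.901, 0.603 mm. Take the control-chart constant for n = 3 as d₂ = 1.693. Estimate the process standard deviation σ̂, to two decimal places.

R̄ = (0.539 + 0.537 + 0.427 + 0.551 + 0.432 + 0.299 + 0.416 + 0.283 + 0.445 + 0.373 + 0.309 + 0.901 + 0.603) / 13 = 0.4704
σ̂ = R̄ / d₂ = 0.4704 / 1.693 = 0.2778

0.28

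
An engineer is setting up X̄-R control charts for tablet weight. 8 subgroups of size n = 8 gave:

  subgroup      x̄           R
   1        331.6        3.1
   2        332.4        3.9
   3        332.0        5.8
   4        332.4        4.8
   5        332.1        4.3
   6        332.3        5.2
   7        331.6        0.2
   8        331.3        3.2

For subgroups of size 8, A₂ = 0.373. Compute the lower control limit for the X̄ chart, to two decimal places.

330.54

X̄̄ = (331.6 + 332.4 + 332.0 + 332.4 + 332.1 + 332.3 + 331.6 + 331.3) / 8 = 2655.7000 / 8 = 331.9625
R̄ = (3.1 + 3.9 + 5.8 + 4.8 + 4.3 + 5.2 + 0.2 + 3.2) / 8 = 30.5000 / 8 = 3.8125
LCL = X̄̄ − A₂·R̄ = 331.9625 − 0.373 × 3.8125 = 330.5404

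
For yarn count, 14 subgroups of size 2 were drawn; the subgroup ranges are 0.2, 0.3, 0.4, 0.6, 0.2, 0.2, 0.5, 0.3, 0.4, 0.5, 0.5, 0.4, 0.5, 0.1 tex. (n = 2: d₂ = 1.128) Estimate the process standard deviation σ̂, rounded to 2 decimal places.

0.32

R̄ = (0.2 + 0.3 + 0.4 + 0.6 + 0.2 + 0.2 + 0.5 + 0.3 + 0.4 + 0.5 + 0.5 + 0.4 + 0.5 + 0.1) / 14 = 0.3643
σ̂ = R̄ / d₂ = 0.3643 / 1.128 = 0.3229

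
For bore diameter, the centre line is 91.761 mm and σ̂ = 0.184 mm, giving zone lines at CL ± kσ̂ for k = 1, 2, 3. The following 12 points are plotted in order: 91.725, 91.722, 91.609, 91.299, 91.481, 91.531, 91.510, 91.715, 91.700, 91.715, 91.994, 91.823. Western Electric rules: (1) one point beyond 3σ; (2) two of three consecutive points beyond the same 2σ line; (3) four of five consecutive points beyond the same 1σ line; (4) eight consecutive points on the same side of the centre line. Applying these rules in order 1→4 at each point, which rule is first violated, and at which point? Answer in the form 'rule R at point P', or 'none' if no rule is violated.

rule 3 at point 7

Zone of each point (C = within 1σ̂, B = 1σ̂–2σ̂, A = 2σ̂–3σ̂, * = beyond 3σ̂; sign = side of CL): 1:-C, 2:-C, 3:-C, 4:-A, 5:-B, 6:-B, 7:-B, 8:-C, 9:-C, 10:-C, 11:+B, 12:+C
Rule 3 (four of five consecutive points beyond the same 1σ limit) is satisfied at point 7.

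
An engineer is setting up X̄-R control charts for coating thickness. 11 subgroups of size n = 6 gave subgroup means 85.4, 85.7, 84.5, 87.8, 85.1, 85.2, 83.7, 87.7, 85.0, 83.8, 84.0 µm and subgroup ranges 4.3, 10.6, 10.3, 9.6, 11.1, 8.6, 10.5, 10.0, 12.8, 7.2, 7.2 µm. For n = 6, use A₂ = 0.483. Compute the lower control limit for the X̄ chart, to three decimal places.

80.776

X̄̄ = (85.4 + 85.7 + 84.5 + 87.8 + 85.1 + 85.2 + 83.7 + 87.7 + 85.0 + 83.8 + 84.0) / 11 = 937.9000 / 11 = 85.2636
R̄ = (4.3 + 10.6 + 10.3 + 9.6 + 11.1 + 8.6 + 10.5 + 10.0 + 12.8 + 7.2 + 7.2) / 11 = 102.2000 / 11 = 9.2909
LCL = X̄̄ − A₂·R̄ = 85.2636 − 0.483 × 9.2909 = 80.7761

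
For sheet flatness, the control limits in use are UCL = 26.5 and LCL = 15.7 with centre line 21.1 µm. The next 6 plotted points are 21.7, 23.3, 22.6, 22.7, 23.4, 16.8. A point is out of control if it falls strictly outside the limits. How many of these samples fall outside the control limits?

All 6 points lie within [15.7, 26.5].

0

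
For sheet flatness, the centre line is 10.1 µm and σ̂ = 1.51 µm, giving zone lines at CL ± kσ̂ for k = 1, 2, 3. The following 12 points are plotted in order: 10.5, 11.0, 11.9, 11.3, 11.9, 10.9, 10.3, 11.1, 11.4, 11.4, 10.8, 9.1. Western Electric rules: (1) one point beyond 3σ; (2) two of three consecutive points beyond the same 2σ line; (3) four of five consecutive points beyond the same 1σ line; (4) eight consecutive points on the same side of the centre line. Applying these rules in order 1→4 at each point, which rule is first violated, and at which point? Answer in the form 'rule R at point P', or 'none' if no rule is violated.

rule 4 at point 8

Zone of each point (C = within 1σ̂, B = 1σ̂–2σ̂, A = 2σ̂–3σ̂, * = beyond 3σ̂; sign = side of CL): 1:+C, 2:+C, 3:+B, 4:+C, 5:+B, 6:+C, 7:+C, 8:+C, 9:+C, 10:+C, 11:+C, 12:-C
Rule 4 (eight consecutive points on the same side of the centre line) is satisfied at point 8.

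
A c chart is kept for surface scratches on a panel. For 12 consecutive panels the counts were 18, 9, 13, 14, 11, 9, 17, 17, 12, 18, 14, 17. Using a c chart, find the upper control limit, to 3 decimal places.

c̄ = (18 + 9 + 13 + 14 + 11 + 9 + 17 + 17 + 12 + 18 + 14 + 17) / 12 = 169 / 12 = 14.0833
UCL = c̄ + 3√c̄ = 14.0833 + 3 × √14.0833 = 14.0833 + 3 × 3.7528 = 25.3417

25.342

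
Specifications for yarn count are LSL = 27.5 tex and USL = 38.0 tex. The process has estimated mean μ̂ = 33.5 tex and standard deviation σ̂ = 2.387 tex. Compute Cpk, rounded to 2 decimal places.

Cpu = (USL − μ̂) / (3σ̂) = (38.0 − 33.5) / (3 × 2.387) = 0.6284; Cpl = (μ̂ − LSL) / (3σ̂) = (33.5 − 27.5) / (3 × 2.387) = 0.8379; Cpk = min(Cpu, Cpl) = 0.6284

0.63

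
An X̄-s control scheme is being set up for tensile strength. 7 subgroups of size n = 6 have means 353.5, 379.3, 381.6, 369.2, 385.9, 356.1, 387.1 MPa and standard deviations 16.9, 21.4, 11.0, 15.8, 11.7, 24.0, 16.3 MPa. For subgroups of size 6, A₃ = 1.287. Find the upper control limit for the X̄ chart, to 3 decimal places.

394.773

X̄̄ = (353.5 + 379.3 + 381.6 + 369.2 + 385.9 + 356.1 + 387.1) / 7 = 373.2429
s̄ = (16.9 + 21.4 + 11.0 + 15.8 + 11.7 + 24.0 + 16.3) / 7 = 16.7286
UCL = X̄̄ + A₃·s̄ = 373.2429 + 1.287 × 16.7286 = 394.7725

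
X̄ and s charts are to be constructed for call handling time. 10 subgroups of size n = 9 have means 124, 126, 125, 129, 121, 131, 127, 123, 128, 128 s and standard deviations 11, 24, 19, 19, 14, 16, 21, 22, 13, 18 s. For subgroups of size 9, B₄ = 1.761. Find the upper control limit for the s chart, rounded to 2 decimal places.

31.17

s̄ = (11 + 24 + 19 + 19 + 14 + 16 + 21 + 22 + 13 + 18) / 10 = 17.7000
UCL_s = B₄·s̄ = 1.761 × 17.7000 = 31.1697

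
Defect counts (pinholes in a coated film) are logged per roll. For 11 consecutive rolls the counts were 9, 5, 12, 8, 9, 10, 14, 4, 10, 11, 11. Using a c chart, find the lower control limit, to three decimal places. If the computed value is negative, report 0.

0.184

c̄ = (9 + 5 + 12 + 8 + 9 + 10 + 14 + 4 + 10 + 11 + 11) / 11 = 103 / 11 = 9.3636
LCL = c̄ − 3√c̄ = 9.3636 − 3 × 3.0600 = 0.1836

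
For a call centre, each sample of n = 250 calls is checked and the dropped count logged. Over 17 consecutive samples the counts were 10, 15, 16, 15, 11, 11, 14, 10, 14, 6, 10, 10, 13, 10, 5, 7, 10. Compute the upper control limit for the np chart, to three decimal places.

20.729

p̄ = Σdᵢ / (k·n) = 187 / (17 × 250) = 0.04400
UCL = np̄ + 3·√(np̄(1−p̄)) = 11.0000 + 3 × √(11.0000×0.95600) = 11.0000 + 3 × 3.2428 = 20.7285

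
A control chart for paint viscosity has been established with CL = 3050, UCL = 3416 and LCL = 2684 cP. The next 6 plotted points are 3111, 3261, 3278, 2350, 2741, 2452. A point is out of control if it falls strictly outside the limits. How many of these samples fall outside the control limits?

Compare each point to [2684, 3416]: sample 4 = 2350 < LCL; sample 6 = 2452 < LCL.

2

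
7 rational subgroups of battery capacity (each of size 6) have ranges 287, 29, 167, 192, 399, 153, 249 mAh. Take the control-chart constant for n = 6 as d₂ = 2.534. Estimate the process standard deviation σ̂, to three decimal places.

R̄ = (287 + 29 + 167 + 192 + 399 + 153 + 249) / 7 = 210.8571
σ̂ = R̄ / d₂ = 210.8571 / 2.534 = 83.2112

83.211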